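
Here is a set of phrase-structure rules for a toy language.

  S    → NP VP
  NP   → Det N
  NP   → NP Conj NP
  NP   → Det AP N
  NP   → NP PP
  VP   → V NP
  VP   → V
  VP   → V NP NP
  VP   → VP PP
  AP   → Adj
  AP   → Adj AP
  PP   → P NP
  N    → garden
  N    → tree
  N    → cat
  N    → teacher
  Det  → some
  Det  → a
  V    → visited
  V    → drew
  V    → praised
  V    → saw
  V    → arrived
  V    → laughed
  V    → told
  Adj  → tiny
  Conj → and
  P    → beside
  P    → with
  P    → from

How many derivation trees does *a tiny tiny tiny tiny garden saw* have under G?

[S [NP [Det a] [AP [Adj tiny] [AP [Adj tiny] [AP [Adj tiny] [AP [Adj tiny]]]]] [N garden]] [VP [V saw]]]
No rule offers an alternative attachment or grouping for any span, so this is the only derivation.

1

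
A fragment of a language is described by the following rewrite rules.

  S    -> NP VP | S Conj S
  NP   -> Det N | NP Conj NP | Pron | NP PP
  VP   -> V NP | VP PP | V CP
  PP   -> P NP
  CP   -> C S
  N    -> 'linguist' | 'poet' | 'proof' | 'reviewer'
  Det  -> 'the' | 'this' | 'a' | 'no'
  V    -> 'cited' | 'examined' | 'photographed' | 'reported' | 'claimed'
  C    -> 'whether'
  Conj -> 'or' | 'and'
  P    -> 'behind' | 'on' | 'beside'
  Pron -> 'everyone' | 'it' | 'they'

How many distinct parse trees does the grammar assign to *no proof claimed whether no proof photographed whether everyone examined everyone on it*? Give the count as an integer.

4

Two of the 4 distinct bracketings:
[S [NP [Det no] [N proof]] [VP [VP [V claimed] [CP [C whether] [S [NP [Det no] [N proof]] [VP [V photographed] [CP [C whether] [S [NP [Pron everyone]] [VP [V examined] [NP [Pron everyone]]]]]]]]] [PP [P on] [NP [Pron it]]]]]
[S [NP [Det no] [N proof]] [VP [V claimed] [CP [C whether] [S [NP [Det no] [N proof]] [VP [VP [V photographed] [CP [C whether] [S [NP [Pron everyone]] [VP [V examined] [NP [Pron everyone]]]]]] [PP [P on] [NP [Pron it]]]]]]]]
The trees differ in how a recursive rule is bracketed over the same span.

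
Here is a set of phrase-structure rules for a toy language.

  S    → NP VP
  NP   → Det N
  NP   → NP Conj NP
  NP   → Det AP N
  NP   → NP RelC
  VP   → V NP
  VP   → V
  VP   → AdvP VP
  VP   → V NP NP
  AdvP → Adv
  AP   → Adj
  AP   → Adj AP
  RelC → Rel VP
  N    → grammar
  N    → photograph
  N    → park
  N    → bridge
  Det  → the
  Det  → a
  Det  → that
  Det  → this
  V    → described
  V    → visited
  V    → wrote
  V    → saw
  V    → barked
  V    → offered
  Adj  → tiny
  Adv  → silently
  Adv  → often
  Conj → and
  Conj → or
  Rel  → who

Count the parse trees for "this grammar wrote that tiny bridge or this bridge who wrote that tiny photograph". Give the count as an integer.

4

Two of the 4 distinct bracketings:
[S [NP [Det this] [N grammar]] [VP [V wrote] [NP [NP [Det that] [AP [Adj tiny]] [N bridge]] [Conj or] [NP [NP [Det this] [N bridge]] [RelC [Rel who] [VP [V wrote] [NP [Det that] [AP [Adj tiny]] [N photograph]]]]]]]]
[S [NP [Det this] [N grammar]] [VP [V wrote] [NP [NP [NP [Det that] [AP [Adj tiny]] [N bridge]] [Conj or] [NP [Det this] [N bridge]]] [RelC [Rel who] [VP [V wrote] [NP [Det that] [AP [Adj tiny]] [N photograph]]]]]]]
The trees differ in how a recursive rule is bracketed over the same span.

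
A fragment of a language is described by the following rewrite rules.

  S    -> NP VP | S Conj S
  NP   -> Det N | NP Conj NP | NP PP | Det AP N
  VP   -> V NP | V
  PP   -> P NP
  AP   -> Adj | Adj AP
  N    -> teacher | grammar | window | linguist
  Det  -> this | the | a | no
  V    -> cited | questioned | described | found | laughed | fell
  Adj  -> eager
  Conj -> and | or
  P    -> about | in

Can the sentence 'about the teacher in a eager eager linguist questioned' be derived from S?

For S → NP VP, no prefix of the string parses as an NP. The alternative S rule S → S Conj S likewise has no satisfying split.

Ungrammatical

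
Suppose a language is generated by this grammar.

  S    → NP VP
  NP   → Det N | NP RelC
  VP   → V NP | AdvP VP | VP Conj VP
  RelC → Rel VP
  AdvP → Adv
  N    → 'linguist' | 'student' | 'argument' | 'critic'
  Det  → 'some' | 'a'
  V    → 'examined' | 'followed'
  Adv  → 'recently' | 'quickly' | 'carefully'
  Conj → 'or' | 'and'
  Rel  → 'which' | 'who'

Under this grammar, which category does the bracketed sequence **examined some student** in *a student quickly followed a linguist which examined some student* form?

[S [NP [Det a] [N student]] [VP [AdvP [Adv quickly]] [VP [V followed] [NP [NP [Det a] [N linguist]] [RelC [Rel which] [VP [V examined] [NP [Det some] [N student]]]]]]]]
The span 'examined some student' is the VP node built by VP → V NP.

VP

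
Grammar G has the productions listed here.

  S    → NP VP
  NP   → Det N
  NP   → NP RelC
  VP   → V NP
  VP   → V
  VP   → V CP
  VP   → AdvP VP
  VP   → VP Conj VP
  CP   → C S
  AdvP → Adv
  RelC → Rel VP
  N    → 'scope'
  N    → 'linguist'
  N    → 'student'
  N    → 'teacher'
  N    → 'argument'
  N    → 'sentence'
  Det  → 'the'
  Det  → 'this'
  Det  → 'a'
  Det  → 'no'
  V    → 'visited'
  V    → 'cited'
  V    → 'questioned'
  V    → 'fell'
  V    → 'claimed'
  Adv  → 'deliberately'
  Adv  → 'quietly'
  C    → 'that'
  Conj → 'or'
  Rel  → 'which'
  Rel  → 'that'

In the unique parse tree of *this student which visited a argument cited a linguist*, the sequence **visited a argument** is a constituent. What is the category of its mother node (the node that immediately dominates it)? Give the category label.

RelC

[S [NP [NP [Det this] [N student]] [RelC [Rel which] [VP [V visited] [NP [Det a] [N argument]]]]] [VP [V cited] [NP [Det a] [N linguist]]]]
The span 'visited a argument' is the VP node built by VP → V NP.
Its mother is the RelC built by RelC → Rel VP.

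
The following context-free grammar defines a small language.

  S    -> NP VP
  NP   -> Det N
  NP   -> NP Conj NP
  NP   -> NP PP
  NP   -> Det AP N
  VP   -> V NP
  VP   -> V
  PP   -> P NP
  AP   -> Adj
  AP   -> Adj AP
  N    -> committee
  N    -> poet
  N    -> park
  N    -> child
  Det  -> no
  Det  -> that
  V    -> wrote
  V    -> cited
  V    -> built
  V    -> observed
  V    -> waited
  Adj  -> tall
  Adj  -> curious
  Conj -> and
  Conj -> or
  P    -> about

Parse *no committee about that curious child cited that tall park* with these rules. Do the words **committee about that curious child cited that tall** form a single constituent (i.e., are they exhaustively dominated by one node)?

No

[S [NP [NP [Det no] [N committee]] [PP [P about] [NP [Det that] [AP [Adj curious]] [N child]]]] [VP [V cited] [NP [Det that] [AP [Adj tall]] [N park]]]]
The smallest constituent containing 'committee about that curious child cited that tall' is the S spanning 'no committee about that curious child cited that tall park'; no single node in the tree dominates exactly the given words.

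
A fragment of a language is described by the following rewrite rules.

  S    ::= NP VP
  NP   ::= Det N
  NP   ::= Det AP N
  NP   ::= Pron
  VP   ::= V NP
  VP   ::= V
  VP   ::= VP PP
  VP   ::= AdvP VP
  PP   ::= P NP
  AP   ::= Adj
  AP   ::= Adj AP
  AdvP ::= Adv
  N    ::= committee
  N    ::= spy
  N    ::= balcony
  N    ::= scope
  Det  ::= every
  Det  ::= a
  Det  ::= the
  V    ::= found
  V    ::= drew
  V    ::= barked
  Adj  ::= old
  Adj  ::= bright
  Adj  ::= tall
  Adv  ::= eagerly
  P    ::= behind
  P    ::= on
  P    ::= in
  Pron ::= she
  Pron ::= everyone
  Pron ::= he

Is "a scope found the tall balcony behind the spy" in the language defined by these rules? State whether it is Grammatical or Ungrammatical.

Grammatical

[S [NP [Det a] [N scope]] [VP [VP [V found] [NP [Det the] [AP [Adj tall]] [N balcony]]] [PP [P behind] [NP [Det the] [N spy]]]]]
The bracketing above is licensed at every node by one of the given productions, with S at the root.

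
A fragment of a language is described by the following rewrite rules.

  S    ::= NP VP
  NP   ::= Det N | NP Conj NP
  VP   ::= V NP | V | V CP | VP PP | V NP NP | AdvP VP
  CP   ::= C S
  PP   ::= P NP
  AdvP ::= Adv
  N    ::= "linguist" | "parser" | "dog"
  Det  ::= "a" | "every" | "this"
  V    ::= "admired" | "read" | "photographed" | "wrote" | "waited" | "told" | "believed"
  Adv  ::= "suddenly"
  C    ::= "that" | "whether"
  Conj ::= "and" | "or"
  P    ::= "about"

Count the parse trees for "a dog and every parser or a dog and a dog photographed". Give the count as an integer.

5

Two of the 5 distinct bracketings:
[S [NP [NP [Det a] [N dog]] [Conj and] [NP [NP [Det every] [N parser]] [Conj or] [NP [NP [Det a] [N dog]] [Conj and] [NP [Det a] [N dog]]]]] [VP [V photographed]]]
[S [NP [NP [Det a] [N dog]] [Conj and] [NP [NP [NP [Det every] [N parser]] [Conj or] [NP [Det a] [N dog]]] [Conj and] [NP [Det a] [N dog]]]] [VP [V photographed]]]
The trees differ in how a recursive rule is bracketed over the same span.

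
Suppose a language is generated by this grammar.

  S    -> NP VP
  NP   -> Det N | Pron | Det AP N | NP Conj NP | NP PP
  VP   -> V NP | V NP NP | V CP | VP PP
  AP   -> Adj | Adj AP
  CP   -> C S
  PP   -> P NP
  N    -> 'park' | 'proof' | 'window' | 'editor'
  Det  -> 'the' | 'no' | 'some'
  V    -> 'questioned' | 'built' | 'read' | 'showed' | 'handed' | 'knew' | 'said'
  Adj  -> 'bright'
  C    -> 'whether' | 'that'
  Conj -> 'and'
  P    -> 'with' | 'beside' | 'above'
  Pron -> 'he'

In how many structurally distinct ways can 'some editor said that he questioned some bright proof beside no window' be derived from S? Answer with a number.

3

Two of the 3 distinct bracketings:
[S [NP [Det some] [N editor]] [VP [V said] [CP [C that] [S [NP [Pron he]] [VP [V questioned] [NP [NP [Det some] [AP [Adj bright]] [N proof]] [PP [P beside] [NP [Det no] [N window]]]]]]]]]
[S [NP [Det some] [N editor]] [VP [V said] [CP [C that] [S [NP [Pron he]] [VP [VP [V questioned] [NP [Det some] [AP [Adj bright]] [N proof]]] [PP [P beside] [NP [Det no] [N window]]]]]]]]
The difference turns on whether NP → NP PP is used at the relevant span, versus an alternative expansion of NP.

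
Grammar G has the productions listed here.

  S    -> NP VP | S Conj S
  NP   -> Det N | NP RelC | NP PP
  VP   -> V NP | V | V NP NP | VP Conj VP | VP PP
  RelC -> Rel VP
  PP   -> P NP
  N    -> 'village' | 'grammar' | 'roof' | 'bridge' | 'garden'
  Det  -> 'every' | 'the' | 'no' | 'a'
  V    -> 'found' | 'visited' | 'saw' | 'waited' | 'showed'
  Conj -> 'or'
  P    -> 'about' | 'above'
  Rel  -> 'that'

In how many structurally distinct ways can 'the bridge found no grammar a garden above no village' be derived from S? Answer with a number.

2

The two bracketings:
[S [NP [Det the] [N bridge]] [VP [V found] [NP [Det no] [N grammar]] [NP [NP [Det a] [N garden]] [PP [P above] [NP [Det no] [N village]]]]]]
[S [NP [Det the] [N bridge]] [VP [VP [V found] [NP [Det no] [N grammar]] [NP [Det a] [N garden]]] [PP [P above] [NP [Det no] [N village]]]]]
The difference turns on whether NP → NP PP is used at the relevant span, versus an alternative expansion of NP.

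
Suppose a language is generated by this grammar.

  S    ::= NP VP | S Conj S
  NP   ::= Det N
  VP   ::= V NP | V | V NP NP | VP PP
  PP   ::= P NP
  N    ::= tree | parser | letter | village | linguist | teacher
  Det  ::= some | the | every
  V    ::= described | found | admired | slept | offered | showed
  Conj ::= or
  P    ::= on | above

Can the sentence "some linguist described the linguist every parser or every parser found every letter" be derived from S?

Grammatical

S
  S
    NP
      Det: some
      N: linguist
    VP
      V: described
      NP
        Det: the
        N: linguist
      NP
        Det: every
        N: parser
  Conj: or
  S
    NP
      Det: every
      N: parser
    VP
      V: found
      NP
        Det: every
        N: letter
The bracketing above is licensed at every node by one of the given productions, with S at the root.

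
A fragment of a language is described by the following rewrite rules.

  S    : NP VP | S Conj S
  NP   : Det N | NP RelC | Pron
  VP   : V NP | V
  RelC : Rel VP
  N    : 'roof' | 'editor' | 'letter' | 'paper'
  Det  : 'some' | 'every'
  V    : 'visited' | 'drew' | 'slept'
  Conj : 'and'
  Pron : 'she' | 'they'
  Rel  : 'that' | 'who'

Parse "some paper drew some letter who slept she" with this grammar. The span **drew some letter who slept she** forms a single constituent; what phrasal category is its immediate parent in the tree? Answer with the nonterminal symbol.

S

[S [NP [Det some] [N paper]] [VP [V drew] [NP [NP [Det some] [N letter]] [RelC [Rel who] [VP [V slept] [NP [Pron she]]]]]]]
The span 'drew some letter who slept she' is the VP node built by VP → V NP.
Its mother is the S built by S → NP VP.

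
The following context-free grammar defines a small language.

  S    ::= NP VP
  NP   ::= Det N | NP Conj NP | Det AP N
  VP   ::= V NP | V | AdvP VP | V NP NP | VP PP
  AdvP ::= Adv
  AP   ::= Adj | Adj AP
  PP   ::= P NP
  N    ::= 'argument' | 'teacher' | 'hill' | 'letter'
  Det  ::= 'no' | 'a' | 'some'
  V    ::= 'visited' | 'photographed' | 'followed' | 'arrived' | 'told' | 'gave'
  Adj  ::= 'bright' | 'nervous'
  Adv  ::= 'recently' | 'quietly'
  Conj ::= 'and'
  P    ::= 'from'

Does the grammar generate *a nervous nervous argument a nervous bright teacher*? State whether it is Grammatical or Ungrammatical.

Ungrammatical

For S → NP VP, the only prefix that parses as NP is 'a nervous nervous argument', but the remainder 'a nervous bright teacher' is not a VP under these rules.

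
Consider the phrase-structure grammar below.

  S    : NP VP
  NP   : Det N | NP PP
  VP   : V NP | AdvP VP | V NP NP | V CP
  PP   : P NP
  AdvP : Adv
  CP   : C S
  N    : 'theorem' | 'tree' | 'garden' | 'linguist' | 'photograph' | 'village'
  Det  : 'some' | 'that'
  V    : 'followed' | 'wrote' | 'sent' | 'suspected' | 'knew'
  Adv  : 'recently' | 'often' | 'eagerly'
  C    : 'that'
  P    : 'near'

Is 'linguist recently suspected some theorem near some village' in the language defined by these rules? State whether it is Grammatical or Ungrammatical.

For S → NP VP, no prefix of the string parses as an NP.

Ungrammatical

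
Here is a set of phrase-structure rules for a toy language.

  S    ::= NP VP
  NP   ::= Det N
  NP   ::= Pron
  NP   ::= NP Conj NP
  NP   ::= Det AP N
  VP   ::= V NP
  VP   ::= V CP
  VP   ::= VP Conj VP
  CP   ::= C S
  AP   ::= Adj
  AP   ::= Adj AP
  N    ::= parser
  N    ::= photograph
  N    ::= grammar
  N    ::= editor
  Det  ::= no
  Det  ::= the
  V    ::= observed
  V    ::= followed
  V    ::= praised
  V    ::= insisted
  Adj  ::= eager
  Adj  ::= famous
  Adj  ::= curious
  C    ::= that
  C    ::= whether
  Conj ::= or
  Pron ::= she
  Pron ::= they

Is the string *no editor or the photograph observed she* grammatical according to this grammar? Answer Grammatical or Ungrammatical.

Grammatical

[S [NP [NP [Det no] [N editor]] [Conj or] [NP [Det the] [N photograph]]] [VP [V observed] [NP [Pron she]]]]
Every word is introduced by a lexical rule and the phrasal rules combine the resulting categories into a single S.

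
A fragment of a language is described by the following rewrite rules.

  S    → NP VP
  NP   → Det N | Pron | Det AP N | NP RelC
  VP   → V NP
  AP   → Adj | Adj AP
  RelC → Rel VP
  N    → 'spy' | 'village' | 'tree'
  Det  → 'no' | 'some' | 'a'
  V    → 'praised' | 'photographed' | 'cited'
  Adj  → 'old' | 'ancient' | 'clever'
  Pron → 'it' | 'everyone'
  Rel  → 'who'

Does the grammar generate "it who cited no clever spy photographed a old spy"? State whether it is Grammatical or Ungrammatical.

[S [NP [NP [Pron it]] [RelC [Rel who] [VP [V cited] [NP [Det no] [AP [Adj clever]] [N spy]]]]] [VP [V photographed] [NP [Det a] [AP [Adj old]] [N spy]]]]
Every word is introduced by a lexical rule and the phrasal rules combine the resulting categories into a single S.

Grammatical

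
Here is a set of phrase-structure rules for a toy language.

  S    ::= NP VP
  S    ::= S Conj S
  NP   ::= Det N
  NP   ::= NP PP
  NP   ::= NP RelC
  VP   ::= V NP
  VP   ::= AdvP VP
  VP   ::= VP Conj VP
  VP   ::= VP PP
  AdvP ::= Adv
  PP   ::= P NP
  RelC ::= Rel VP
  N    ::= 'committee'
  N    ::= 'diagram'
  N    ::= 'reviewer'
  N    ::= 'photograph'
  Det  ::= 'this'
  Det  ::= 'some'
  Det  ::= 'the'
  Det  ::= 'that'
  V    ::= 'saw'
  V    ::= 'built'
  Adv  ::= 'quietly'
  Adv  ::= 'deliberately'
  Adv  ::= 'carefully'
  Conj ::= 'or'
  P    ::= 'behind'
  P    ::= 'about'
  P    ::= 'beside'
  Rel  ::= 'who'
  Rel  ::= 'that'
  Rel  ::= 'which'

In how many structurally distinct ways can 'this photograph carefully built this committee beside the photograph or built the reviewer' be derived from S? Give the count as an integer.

Two of the 5 distinct bracketings:
[S [NP [Det this] [N photograph]] [VP [AdvP [Adv carefully]] [VP [VP [V built] [NP [NP [Det this] [N committee]] [PP [P beside] [NP [Det the] [N photograph]]]]] [Conj or] [VP [V built] [NP [Det the] [N reviewer]]]]]]
[S [NP [Det this] [N photograph]] [VP [AdvP [Adv carefully]] [VP [VP [VP [V built] [NP [Det this] [N committee]]] [PP [P beside] [NP [Det the] [N photograph]]]] [Conj or] [VP [V built] [NP [Det the] [N reviewer]]]]]]
The difference turns on whether NP → NP PP is used at the relevant span, versus an alternative expansion of NP.

5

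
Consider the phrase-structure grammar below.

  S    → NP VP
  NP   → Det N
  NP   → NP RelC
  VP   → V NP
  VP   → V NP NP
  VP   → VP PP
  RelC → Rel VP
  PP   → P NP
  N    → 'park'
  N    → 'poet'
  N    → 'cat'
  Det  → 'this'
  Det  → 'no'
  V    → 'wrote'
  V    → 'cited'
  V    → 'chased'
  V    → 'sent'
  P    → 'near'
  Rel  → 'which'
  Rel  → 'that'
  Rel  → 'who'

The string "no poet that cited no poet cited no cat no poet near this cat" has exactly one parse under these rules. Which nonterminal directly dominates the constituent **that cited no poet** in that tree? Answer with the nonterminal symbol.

NP

[S [NP [NP [Det no] [N poet]] [RelC [Rel that] [VP [V cited] [NP [Det no] [N poet]]]]] [VP [VP [V cited] [NP [Det no] [N cat]] [NP [Det no] [N poet]]] [PP [P near] [NP [Det this] [N cat]]]]]
The span 'that cited no poet' is the RelC node built by RelC → Rel VP.
Its mother is the NP built by NP → NP RelC.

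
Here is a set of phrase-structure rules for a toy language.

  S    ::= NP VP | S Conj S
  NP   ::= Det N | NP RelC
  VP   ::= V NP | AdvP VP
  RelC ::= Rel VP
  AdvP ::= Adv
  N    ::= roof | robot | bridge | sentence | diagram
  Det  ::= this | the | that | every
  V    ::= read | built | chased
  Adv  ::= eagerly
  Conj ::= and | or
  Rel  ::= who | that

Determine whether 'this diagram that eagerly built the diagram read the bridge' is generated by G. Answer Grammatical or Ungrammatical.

Grammatical

[S [NP [NP [Det this] [N diagram]] [RelC [Rel that] [VP [AdvP [Adv eagerly]] [VP [V built] [NP [Det the] [N diagram]]]]]] [VP [V read] [NP [Det the] [N bridge]]]]
Each bracket corresponds to one application of a listed rule, so the string is derivable from S.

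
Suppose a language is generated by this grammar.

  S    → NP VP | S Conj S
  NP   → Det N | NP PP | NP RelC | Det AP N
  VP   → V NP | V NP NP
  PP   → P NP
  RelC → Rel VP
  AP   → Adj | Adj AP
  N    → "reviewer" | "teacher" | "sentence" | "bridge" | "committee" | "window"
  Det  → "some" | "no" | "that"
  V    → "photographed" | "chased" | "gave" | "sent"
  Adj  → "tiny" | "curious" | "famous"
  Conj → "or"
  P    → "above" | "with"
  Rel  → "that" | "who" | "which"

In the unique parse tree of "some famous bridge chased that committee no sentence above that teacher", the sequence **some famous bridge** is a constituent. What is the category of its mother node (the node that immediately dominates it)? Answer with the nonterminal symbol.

[S [NP [Det some] [AP [Adj famous]] [N bridge]] [VP [V chased] [NP [Det that] [N committee]] [NP [NP [Det no] [N sentence]] [PP [P above] [NP [Det that] [N teacher]]]]]]
The span 'some famous bridge' is the NP node built by NP → Det AP N.
Its mother is the S built by S → NP VP.

S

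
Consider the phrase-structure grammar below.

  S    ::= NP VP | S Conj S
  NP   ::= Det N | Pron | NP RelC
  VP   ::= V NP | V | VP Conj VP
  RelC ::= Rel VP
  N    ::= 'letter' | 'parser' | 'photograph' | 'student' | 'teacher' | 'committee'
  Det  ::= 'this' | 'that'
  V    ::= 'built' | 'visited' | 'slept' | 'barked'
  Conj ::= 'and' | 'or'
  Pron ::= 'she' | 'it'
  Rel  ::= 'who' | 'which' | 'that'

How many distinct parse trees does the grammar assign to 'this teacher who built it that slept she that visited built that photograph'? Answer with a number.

5

Two of the 5 distinct bracketings:
[S [NP [NP [Det this] [N teacher]] [RelC [Rel who] [VP [V built] [NP [NP [Pron it]] [RelC [Rel that] [VP [V slept] [NP [NP [Pron she]] [RelC [Rel that] [VP [V visited]]]]]]]]]] [VP [V built] [NP [Det that] [N photograph]]]]
[S [NP [NP [Det this] [N teacher]] [RelC [Rel who] [VP [V built] [NP [NP [NP [Pron it]] [RelC [Rel that] [VP [V slept] [NP [Pron she]]]]] [RelC [Rel that] [VP [V visited]]]]]]] [VP [V built] [NP [Det that] [N photograph]]]]
The trees differ in how a recursive rule is bracketed over the same span.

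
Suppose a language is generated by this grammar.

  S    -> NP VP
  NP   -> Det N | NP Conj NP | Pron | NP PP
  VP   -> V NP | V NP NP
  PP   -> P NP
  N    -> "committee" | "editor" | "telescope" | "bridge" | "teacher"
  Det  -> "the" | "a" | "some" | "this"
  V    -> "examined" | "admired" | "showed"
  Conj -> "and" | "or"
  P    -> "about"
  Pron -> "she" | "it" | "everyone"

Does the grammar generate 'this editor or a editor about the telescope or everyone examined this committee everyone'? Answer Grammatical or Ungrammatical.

Grammatical

S
  NP
    NP
      Det: this
      N: editor
    Conj: or
    NP
      NP
        NP
          Det: a
          N: editor
        PP
          P: about
          NP
            Det: the
            N: telescope
      Conj: or
      NP
        Pron: everyone
  VP
    V: examined
    NP
      Det: this
      N: committee
    NP
      Pron: everyone
Every word is introduced by a lexical rule and the phrasal rules combine the resulting categories into a single S.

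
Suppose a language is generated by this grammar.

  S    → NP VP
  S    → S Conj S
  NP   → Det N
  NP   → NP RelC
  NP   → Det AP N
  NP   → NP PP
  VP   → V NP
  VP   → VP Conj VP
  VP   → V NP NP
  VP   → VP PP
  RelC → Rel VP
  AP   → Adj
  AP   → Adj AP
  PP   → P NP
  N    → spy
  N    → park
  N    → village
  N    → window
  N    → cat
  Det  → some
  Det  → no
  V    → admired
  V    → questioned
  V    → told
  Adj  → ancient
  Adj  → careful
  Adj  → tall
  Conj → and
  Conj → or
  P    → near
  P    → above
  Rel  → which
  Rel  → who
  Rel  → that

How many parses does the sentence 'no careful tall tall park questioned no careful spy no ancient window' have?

[S [NP [Det no] [AP [Adj careful] [AP [Adj tall] [AP [Adj tall]]]] [N park]] [VP [V questioned] [NP [Det no] [AP [Adj careful]] [N spy]] [NP [Det no] [AP [Adj ancient]] [N window]]]]
No rule offers an alternative attachment or grouping for any span, so this is the only derivation.

1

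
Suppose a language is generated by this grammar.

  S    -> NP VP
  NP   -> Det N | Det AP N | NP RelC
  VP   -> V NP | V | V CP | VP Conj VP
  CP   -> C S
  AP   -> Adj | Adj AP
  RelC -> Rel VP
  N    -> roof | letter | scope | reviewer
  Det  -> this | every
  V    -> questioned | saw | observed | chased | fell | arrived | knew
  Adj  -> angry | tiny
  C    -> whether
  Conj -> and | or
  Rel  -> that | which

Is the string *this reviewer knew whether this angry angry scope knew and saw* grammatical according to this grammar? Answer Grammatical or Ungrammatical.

S
  NP
    Det: this
    N: reviewer
  VP
    V: knew
    CP
      C: whether
      S
        NP
          Det: this
          AP
            Adj: angry
            AP
              Adj: angry
          N: scope
        VP
          VP
            V: knew
          Conj: and
          VP
            V: saw
Every word is introduced by a lexical rule and the phrasal rules combine the resulting categories into a single S.

Grammatical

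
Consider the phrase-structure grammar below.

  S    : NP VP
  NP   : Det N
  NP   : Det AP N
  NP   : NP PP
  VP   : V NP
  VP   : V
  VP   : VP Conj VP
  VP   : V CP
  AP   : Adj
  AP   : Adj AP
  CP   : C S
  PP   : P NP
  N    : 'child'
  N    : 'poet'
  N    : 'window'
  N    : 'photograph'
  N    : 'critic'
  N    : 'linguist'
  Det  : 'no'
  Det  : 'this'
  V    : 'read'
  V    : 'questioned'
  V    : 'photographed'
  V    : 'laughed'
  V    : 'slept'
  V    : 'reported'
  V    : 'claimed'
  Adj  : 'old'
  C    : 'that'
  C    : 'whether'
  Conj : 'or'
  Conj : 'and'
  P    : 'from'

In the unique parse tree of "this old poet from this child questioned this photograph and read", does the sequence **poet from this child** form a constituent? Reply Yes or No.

No

[S [NP [NP [Det this] [AP [Adj old]] [N poet]] [PP [P from] [NP [Det this] [N child]]]] [VP [VP [V questioned] [NP [Det this] [N photograph]]] [Conj and] [VP [V read]]]]
The smallest constituent containing 'poet from this child' is the NP spanning 'this old poet from this child'; no single node in the tree dominates exactly the given words.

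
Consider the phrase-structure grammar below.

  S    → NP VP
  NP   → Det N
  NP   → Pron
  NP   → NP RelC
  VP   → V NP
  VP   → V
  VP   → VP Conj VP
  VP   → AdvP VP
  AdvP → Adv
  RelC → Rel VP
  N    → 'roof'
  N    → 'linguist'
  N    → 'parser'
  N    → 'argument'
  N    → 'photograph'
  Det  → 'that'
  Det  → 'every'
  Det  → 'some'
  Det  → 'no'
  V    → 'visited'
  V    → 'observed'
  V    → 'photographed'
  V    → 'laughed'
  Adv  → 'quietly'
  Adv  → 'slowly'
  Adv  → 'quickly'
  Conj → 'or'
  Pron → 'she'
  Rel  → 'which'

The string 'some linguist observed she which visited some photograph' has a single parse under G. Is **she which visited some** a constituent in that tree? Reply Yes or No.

[S [NP [Det some] [N linguist]] [VP [V observed] [NP [NP [Pron she]] [RelC [Rel which] [VP [V visited] [NP [Det some] [N photograph]]]]]]]
The smallest constituent containing 'she which visited some' is the NP spanning 'she which visited some photograph'; no single node in the tree dominates exactly the given words.

No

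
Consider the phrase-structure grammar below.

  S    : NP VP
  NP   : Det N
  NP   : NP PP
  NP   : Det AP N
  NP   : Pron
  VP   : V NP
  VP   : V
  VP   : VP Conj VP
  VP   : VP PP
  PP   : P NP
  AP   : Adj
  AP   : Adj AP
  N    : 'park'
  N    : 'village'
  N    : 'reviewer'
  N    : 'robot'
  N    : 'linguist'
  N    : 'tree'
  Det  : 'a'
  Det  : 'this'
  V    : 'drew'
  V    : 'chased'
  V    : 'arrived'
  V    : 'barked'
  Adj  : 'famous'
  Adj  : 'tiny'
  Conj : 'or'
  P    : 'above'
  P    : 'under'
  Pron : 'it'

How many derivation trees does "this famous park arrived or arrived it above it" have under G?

Two of the 3 distinct bracketings:
[S [NP [Det this] [AP [Adj famous]] [N park]] [VP [VP [V arrived]] [Conj or] [VP [V arrived] [NP [NP [Pron it]] [PP [P above] [NP [Pron it]]]]]]]
[S [NP [Det this] [AP [Adj famous]] [N park]] [VP [VP [V arrived]] [Conj or] [VP [VP [V arrived] [NP [Pron it]]] [PP [P above] [NP [Pron it]]]]]]
The difference turns on whether NP → NP PP is used at the relevant span, versus an alternative expansion of NP.

3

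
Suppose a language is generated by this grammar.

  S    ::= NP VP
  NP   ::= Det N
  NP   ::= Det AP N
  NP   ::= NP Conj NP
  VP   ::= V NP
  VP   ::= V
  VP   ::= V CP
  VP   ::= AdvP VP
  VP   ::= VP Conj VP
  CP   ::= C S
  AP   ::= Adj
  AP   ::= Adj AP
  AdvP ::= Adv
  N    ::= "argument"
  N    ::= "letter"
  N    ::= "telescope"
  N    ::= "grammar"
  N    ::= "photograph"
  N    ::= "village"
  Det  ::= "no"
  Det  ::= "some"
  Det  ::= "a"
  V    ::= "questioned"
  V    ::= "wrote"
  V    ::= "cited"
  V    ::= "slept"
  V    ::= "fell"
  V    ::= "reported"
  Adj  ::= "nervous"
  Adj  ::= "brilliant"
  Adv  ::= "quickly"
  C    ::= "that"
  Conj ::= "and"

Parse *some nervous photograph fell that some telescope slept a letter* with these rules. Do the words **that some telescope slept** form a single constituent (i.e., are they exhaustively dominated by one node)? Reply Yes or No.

No

[S [NP [Det some] [AP [Adj nervous]] [N photograph]] [VP [V fell] [CP [C that] [S [NP [Det some] [N telescope]] [VP [V slept] [NP [Det a] [N letter]]]]]]]
The smallest constituent containing 'that some telescope slept' is the CP spanning 'that some telescope slept a letter'; no single node in the tree dominates exactly the given words.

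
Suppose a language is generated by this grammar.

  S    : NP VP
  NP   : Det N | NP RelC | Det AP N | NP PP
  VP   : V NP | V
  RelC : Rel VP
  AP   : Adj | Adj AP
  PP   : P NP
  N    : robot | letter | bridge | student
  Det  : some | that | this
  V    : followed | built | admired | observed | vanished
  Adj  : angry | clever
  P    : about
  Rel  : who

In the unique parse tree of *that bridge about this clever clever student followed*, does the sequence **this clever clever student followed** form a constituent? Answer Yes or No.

No

[S [NP [NP [Det that] [N bridge]] [PP [P about] [NP [Det this] [AP [Adj clever] [AP [Adj clever]]] [N student]]]] [VP [V followed]]]
The smallest constituent containing 'this clever clever student followed' is the S spanning 'that bridge about this clever clever student followed'; no single node in the tree dominates exactly the given words.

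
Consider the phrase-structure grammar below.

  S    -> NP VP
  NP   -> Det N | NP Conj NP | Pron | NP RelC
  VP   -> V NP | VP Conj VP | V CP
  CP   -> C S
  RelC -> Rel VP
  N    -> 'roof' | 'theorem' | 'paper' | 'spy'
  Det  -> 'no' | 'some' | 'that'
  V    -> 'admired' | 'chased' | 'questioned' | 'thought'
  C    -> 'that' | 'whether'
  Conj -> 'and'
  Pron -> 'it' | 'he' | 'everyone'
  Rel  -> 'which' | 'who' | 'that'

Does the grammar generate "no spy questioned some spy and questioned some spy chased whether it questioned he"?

For S → NP VP, the only prefix that parses as NP is 'no spy', but the remainder 'questioned some spy and questioned some spy chased whether it questioned he' is not a VP under these rules.

Ungrammatical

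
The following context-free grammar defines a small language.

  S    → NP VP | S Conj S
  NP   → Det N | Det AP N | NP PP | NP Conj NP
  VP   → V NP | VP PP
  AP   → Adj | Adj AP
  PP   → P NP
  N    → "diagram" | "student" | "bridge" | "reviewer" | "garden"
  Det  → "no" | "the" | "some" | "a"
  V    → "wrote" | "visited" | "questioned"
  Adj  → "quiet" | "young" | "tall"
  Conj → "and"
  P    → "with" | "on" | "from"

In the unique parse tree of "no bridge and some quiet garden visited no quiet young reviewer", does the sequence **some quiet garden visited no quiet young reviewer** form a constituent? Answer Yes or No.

[S [NP [NP [Det no] [N bridge]] [Conj and] [NP [Det some] [AP [Adj quiet]] [N garden]]] [VP [V visited] [NP [Det no] [AP [Adj quiet] [AP [Adj young]]] [N reviewer]]]]
The smallest constituent containing 'some quiet garden visited no quiet young reviewer' is the S spanning 'no bridge and some quiet garden visited no quiet young reviewer'; no single node in the tree dominates exactly the given words.

No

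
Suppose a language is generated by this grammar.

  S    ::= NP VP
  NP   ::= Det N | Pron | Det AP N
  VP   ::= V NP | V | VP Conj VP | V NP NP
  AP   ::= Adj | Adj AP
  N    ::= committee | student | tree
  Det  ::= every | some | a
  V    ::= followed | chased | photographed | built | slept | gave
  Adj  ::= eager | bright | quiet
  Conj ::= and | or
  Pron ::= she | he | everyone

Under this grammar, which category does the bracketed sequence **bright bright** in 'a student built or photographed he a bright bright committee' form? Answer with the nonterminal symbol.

AP

[S [NP [Det a] [N student]] [VP [VP [V built]] [Conj or] [VP [V photographed] [NP [Pron he]] [NP [Det a] [AP [Adj bright] [AP [Adj bright]]] [N committee]]]]]
The span 'bright bright' is the AP node built by AP → Adj AP.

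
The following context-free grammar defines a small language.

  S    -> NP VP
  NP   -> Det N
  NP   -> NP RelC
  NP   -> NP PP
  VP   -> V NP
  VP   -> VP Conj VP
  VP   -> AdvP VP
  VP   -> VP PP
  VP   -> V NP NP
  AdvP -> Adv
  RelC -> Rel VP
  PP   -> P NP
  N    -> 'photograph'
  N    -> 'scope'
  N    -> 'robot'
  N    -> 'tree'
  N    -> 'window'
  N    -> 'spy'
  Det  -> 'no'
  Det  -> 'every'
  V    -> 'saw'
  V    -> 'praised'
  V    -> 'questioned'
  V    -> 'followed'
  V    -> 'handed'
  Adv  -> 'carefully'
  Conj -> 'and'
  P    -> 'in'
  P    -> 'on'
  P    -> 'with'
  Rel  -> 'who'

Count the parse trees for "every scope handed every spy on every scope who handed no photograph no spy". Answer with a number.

Two of the 5 distinct bracketings:
[S [NP [Det every] [N scope]] [VP [V handed] [NP [NP [NP [Det every] [N spy]] [PP [P on] [NP [Det every] [N scope]]]] [RelC [Rel who] [VP [V handed] [NP [Det no] [N photograph]] [NP [Det no] [N spy]]]]]]]
[S [NP [Det every] [N scope]] [VP [V handed] [NP [NP [Det every] [N spy]] [PP [P on] [NP [NP [Det every] [N scope]] [RelC [Rel who] [VP [V handed] [NP [Det no] [N photograph]] [NP [Det no] [N spy]]]]]]]]]
The trees differ in how a recursive rule is bracketed over the same span.

5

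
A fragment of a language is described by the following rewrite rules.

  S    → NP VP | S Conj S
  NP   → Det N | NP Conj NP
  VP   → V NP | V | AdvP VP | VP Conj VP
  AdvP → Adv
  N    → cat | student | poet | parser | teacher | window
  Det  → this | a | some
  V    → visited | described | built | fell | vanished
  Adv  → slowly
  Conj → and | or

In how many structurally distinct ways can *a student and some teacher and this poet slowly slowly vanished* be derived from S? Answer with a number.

The two bracketings:
[S [NP [NP [Det a] [N student]] [Conj and] [NP [NP [Det some] [N teacher]] [Conj and] [NP [Det this] [N poet]]]] [VP [AdvP [Adv slowly]] [VP [AdvP [Adv slowly]] [VP [V vanished]]]]]
[S [NP [NP [NP [Det a] [N student]] [Conj and] [NP [Det some] [N teacher]]] [Conj and] [NP [Det this] [N poet]]] [VP [AdvP [Adv slowly]] [VP [AdvP [Adv slowly]] [VP [V vanished]]]]]
The trees differ in how a recursive rule is bracketed over the same span.

2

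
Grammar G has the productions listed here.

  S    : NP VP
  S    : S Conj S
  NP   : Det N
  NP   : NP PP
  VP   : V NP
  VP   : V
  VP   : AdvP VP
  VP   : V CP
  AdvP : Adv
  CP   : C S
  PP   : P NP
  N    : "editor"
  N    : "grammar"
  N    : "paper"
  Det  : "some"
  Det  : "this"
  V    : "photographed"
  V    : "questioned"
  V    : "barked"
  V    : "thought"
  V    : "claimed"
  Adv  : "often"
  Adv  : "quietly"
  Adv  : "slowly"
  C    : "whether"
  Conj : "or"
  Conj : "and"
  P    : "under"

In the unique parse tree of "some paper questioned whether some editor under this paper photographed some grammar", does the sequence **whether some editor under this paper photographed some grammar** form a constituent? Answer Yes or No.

Yes

[S [NP [Det some] [N paper]] [VP [V questioned] [CP [C whether] [S [NP [NP [Det some] [N editor]] [PP [P under] [NP [Det this] [N paper]]]] [VP [V photographed] [NP [Det some] [N grammar]]]]]]]
The words 'whether some editor under this paper photographed some grammar' are exhaustively dominated by a single CP node (built by CP → C S), so they form a constituent.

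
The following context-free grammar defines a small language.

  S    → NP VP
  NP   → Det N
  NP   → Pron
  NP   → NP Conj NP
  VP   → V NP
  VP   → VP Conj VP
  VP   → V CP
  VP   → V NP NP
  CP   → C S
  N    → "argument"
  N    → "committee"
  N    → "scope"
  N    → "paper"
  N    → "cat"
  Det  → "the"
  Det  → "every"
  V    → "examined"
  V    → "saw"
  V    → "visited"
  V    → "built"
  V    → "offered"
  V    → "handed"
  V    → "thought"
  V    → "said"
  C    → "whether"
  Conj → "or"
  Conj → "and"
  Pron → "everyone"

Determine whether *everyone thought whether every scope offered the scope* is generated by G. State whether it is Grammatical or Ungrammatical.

[S [NP [Pron everyone]] [VP [V thought] [CP [C whether] [S [NP [Det every] [N scope]] [VP [V offered] [NP [Det the] [N scope]]]]]]]
Each bracket corresponds to one application of a listed rule, so the string is derivable from S.

Grammatical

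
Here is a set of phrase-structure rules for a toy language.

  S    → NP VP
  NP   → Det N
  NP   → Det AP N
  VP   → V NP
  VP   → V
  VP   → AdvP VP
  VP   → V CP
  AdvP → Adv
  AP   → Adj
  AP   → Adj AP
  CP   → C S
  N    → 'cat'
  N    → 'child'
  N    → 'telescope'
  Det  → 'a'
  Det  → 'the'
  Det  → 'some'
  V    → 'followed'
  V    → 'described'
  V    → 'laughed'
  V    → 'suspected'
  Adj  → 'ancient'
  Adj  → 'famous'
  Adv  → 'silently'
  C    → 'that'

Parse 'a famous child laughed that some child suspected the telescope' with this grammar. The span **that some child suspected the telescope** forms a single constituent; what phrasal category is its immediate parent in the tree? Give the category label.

VP

[S [NP [Det a] [AP [Adj famous]] [N child]] [VP [V laughed] [CP [C that] [S [NP [Det some] [N child]] [VP [V suspected] [NP [Det the] [N telescope]]]]]]]
The span 'that some child suspected the telescope' is the CP node built by CP → C S.
Its mother is the VP built by VP → V CP.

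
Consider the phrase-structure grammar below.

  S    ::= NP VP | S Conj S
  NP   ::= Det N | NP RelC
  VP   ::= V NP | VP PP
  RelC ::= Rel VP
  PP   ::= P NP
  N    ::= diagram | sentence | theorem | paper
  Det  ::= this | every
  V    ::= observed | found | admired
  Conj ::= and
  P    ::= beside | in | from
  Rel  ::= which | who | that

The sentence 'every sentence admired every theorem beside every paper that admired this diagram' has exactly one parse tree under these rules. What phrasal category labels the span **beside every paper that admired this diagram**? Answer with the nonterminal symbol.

S
  NP
    Det: every
    N: sentence
  VP
    VP
      V: admired
      NP
        Det: every
        N: theorem
    PP
      P: beside
      NP
        NP
          Det: every
          N: paper
        RelC
          Rel: that
          VP
            V: admired
            NP
              Det: this
              N: diagram
The span 'beside every paper that admired this diagram' is the PP node built by PP → P NP.

PP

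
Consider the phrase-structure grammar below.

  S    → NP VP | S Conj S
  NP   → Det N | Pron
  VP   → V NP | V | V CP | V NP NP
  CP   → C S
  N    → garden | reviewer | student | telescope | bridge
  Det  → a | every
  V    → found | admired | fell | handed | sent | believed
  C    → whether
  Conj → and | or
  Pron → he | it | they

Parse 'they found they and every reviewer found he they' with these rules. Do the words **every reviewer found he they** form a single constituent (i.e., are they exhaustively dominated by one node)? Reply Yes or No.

Yes

[S [S [NP [Pron they]] [VP [V found] [NP [Pron they]]]] [Conj and] [S [NP [Det every] [N reviewer]] [VP [V found] [NP [Pron he]] [NP [Pron they]]]]]
The words 'every reviewer found he they' are exhaustively dominated by a single S node (built by S → NP VP), so they form a constituent.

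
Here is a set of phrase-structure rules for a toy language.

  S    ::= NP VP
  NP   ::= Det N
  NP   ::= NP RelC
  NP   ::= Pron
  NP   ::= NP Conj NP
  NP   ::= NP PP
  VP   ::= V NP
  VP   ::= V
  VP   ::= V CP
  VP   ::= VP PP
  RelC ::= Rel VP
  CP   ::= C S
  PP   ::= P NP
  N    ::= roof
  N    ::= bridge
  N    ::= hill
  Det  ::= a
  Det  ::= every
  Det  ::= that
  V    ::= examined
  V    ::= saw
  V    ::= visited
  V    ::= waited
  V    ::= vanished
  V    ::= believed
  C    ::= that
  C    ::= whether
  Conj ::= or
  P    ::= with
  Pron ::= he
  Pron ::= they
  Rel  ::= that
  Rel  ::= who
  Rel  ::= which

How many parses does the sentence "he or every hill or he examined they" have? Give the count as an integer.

The two bracketings:
[S [NP [NP [Pron he]] [Conj or] [NP [NP [Det every] [N hill]] [Conj or] [NP [Pron he]]]] [VP [V examined] [NP [Pron they]]]]
[S [NP [NP [NP [Pron he]] [Conj or] [NP [Det every] [N hill]]] [Conj or] [NP [Pron he]]] [VP [V examined] [NP [Pron they]]]]
The trees differ in how a recursive rule is bracketed over the same span.

2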